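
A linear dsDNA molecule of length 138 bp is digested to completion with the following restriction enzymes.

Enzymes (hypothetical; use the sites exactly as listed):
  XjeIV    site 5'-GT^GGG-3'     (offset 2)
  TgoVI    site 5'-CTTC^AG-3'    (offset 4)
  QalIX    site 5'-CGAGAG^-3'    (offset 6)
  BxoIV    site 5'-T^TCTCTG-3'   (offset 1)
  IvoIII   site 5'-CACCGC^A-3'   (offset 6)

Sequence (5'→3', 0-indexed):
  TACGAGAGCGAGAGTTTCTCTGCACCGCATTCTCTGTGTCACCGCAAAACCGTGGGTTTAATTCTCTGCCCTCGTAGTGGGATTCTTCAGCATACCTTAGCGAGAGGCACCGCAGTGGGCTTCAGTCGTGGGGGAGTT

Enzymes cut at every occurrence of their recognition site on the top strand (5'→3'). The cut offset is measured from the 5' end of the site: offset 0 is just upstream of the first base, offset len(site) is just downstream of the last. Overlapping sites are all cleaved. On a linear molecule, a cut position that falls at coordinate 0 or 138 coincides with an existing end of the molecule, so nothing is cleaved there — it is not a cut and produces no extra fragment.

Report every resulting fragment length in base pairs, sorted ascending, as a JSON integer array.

Per-enzyme occurrences:
  XjeIV GTGGG/2: at [51, 76, 114, 127] ⇒ [53, 78, 116, 129]
  TgoVI CTTCAG/4: at [84, 119] ⇒ [88, 123]
  QalIX CGAGAG/6: at [2, 8, 100] ⇒ [8, 14, 106]
  BxoIV TTCTCTG/1: at [15, 29, 61] ⇒ [16, 30, 62]
  IvoIII CACCGCA/6: at [22, 39, 107] ⇒ [28, 45, 113]

Pooled cuts: [8, 14, 16, 28, 30, 45, 53, 62, 78, 88, 106, 113, 116, 123, 129]

Fragment lengths:
  [0,8): 8 bp
  [8,14): 6 bp
  [14,16): 2 bp
  [16,28): 12 bp
  [28,30): 2 bp
  [30,45): 15 bp
  [45,53): 8 bp
  [53,62): 9 bp
  [62,78): 16 bp
  [78,88): 10 bp
  [88,106): 18 bp
  [106,113): 7 bp
  [113,116): 3 bp
  [116,123): 7 bp
  [123,129): 6 bp
  [129,138): 9 bp

[2,2,3,6,6,7,7,8,8,9,9,10,12,15,16,18]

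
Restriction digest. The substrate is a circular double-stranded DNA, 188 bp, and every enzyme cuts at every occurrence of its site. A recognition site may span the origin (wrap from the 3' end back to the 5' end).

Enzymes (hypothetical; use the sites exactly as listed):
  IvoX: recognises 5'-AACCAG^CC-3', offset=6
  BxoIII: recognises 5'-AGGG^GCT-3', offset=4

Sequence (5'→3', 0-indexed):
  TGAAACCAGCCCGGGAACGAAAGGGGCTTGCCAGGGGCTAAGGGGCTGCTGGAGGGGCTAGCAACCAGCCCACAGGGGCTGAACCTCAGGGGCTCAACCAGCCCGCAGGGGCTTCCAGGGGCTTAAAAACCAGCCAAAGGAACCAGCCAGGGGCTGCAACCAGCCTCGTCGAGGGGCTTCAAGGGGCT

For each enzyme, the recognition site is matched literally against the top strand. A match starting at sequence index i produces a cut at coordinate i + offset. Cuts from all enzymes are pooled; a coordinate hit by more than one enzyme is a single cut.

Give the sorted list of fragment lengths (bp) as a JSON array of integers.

Per-enzyme occurrences:
  IvoX AACCAGCC/6: at [3, 62, 95, 127, 140, 157] ⇒ [9, 68, 101, 133, 146, 163]
  BxoIII AGGGGCT/4: at [21, 32, 40, 52, 73, 87, 106, 116, 148, 171, 181] ⇒ [25, 36, 44, 56, 77, 91, 110, 120, 152, 175, 185]

All cut coordinates (distinct, sorted): [9, 25, 36, 44, 56, 68, 77, 91, 101, 110, 120, 133, 146, 152, 163, 175, 185]

Fragments:
  9→25: 16 bp
  25→36: 11 bp
  36→44: 8 bp
  44→56: 12 bp
  56→68: 12 bp
  68→77: 9 bp
  77→91: 14 bp
  91→101: 10 bp
  101→110: 9 bp
  110→120: 10 bp
  120→133: 13 bp
  133→146: 13 bp
  146→152: 6 bp
  152→163: 11 bp
  163→175: 12 bp
  175→185: 10 bp
  185→9 (wrap): 188-185+9 = 12 bp

[6,8,9,9,10,10,10,11,11,12,12,12,12,13,13,14,16]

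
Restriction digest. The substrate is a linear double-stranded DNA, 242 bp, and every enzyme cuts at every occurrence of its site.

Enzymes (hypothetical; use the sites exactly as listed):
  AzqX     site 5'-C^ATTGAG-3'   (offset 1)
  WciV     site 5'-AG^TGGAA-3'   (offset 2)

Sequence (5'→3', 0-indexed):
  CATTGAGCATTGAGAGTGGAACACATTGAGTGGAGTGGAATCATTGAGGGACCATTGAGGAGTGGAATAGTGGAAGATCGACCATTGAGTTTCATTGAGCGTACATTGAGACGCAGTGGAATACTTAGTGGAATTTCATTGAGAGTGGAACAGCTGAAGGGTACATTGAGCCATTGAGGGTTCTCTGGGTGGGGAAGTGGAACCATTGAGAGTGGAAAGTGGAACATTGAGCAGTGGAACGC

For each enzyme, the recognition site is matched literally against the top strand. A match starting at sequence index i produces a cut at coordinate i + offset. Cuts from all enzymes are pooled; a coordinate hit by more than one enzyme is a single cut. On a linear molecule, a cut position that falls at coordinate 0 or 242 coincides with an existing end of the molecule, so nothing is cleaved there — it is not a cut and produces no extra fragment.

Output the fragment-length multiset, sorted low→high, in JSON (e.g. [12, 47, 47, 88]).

Scan for sites:
  AzqX CATTGAG/1: at [0, 7, 23, 41, 52, 82, 92, 103, 136, 163, 171, 203, 224] ⇒ [1, 8, 24, 42, 53, 83, 93, 104, 137, 164, 172, 204, 225]
  WciV AGTGGAA/2: at [14, 33, 60, 68, 114, 126, 143, 195, 210, 217, 232] ⇒ [16, 35, 62, 70, 116, 128, 145, 197, 212, 219, 234]

All cut coordinates (distinct, sorted): [1, 8, 16, 24, 35, 42, 53, 62, 70, 83, 93, 104, 116, 128, 137, 145, 164, 172, 197, 204, 212, 219, 225, 234]

Fragments:
  [0,1): 1 bp
  [1,8): 7 bp
  [8,16): 8 bp
  [16,24): 8 bp
  [24,35): 11 bp
  [35,42): 7 bp
  [42,53): 11 bp
  [53,62): 9 bp
  [62,70): 8 bp
  [70,83): 13 bp
  [83,93): 10 bp
  [93,104): 11 bp
  [104,116): 12 bp
  [116,128): 12 bp
  [128,137): 9 bp
  [137,145): 8 bp
  [145,164): 19 bp
  [164,172): 8 bp
  [172,197): 25 bp
  [197,204): 7 bp
  [204,212): 8 bp
  [212,219): 7 bp
  [219,225): 6 bp
  [225,234): 9 bp
  [234,242): 8 bp

[1,6,7,7,7,7,8,8,8,8,8,8,8,9,9,9,10,11,11,11,12,12,13,19,25]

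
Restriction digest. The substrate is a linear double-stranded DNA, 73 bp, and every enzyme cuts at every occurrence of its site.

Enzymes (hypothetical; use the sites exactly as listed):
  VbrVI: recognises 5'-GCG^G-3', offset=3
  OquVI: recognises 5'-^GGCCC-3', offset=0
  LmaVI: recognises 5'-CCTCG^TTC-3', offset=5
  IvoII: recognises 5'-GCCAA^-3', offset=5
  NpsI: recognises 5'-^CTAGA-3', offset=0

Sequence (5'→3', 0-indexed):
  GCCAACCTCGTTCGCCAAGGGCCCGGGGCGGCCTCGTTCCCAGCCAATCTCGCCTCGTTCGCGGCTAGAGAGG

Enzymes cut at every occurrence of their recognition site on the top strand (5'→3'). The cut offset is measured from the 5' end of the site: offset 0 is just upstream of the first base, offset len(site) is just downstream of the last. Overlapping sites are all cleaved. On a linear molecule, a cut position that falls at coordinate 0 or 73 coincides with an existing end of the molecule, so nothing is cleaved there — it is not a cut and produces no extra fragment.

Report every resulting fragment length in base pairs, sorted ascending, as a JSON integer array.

Per-enzyme occurrences:
  VbrVI (GCGG, off=3): starts [27, 60] → cuts [30, 63]
  OquVI (GGCCC, off=0): starts [19] → cuts [19]
  LmaVI (CCTCGTTC, off=5): starts [5, 31, 52] → cuts [10, 36, 57]
  IvoII (GCCAA, off=5): starts [0, 13, 42] → cuts [5, 18, 47]
  NpsI (CTAGA, off=0): starts [64] → cuts [64]

All cut coordinates (distinct, sorted): [5, 10, 18, 19, 30, 36, 47, 57, 63, 64]

Fragment lengths:
  [0,5): 5 bp
  [5,10): 5 bp
  [10,18): 8 bp
  [18,19): 1 bp
  [19,30): 11 bp
  [30,36): 6 bp
  [36,47): 11 bp
  [47,57): 10 bp
  [57,63): 6 bp
  [63,64): 1 bp
  [64,73): 9 bp

[1,1,5,5,6,6,8,9,10,11,11]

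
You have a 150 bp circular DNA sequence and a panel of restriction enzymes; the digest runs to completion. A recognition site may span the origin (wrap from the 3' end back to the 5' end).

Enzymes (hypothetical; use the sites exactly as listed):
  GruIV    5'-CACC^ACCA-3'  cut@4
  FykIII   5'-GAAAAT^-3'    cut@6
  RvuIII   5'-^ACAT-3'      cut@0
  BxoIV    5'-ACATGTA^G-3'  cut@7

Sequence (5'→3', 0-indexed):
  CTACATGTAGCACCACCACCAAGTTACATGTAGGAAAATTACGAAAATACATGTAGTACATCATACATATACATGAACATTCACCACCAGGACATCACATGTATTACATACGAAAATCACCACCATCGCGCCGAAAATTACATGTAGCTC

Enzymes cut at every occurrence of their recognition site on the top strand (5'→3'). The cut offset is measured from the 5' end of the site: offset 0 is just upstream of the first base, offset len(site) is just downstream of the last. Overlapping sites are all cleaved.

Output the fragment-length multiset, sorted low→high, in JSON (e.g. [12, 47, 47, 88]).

Per-enzyme occurrences:
  GruIV CACCACCA/4: at [10, 13, 81, 117] ⇒ [14, 17, 85, 121]
  FykIII GAAAAT/6: at [33, 42, 111, 132] ⇒ [39, 48, 117, 138]
  RvuIII ACAT/0: at [2, 25, 48, 57, 64, 70, 76, 91, 96, 105, 139] ⇒ [2, 25, 48, 57, 64, 70, 76, 91, 96, 105, 139]
  BxoIV ACATGTAG/7: at [2, 25, 48, 139] ⇒ [9, 32, 55, 146]

Pooled cuts: [2, 9, 14, 17, 25, 32, 39, 48, 55, 57, 64, 70, 76, 85, 91, 96, 105, 117, 121, 138, 139, 146]

Fragment lengths:
  2→9: 7 bp
  9→14: 5 bp
  14→17: 3 bp
  17→25: 8 bp
  25→32: 7 bp
  32→39: 7 bp
  39→48: 9 bp
  48→55: 7 bp
  55→57: 2 bp
  57→64: 7 bp
  64→70: 6 bp
  70→76: 6 bp
  76→85: 9 bp
  85→91: 6 bp
  91→96: 5 bp
  96→105: 9 bp
  105→117: 12 bp
  117→121: 4 bp
  121→138: 17 bp
  138→139: 1 bp
  139→146: 7 bp
  146→2 (wrap): 150-146+2 = 6 bp

[1,2,3,4,5,5,6,6,6,6,7,7,7,7,7,7,8,9,9,9,12,17]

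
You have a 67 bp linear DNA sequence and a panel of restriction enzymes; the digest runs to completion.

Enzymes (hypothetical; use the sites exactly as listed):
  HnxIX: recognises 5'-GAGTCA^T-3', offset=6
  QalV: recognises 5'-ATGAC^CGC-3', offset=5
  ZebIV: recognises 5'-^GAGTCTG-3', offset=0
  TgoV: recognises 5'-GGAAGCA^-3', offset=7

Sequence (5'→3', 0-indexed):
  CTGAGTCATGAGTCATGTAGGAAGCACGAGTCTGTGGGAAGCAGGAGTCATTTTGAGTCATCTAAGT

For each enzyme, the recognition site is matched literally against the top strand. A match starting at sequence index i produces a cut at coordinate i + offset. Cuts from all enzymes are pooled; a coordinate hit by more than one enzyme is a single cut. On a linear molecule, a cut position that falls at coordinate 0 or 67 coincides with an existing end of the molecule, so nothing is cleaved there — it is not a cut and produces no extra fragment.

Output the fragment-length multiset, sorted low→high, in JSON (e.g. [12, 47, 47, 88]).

[1,7,7,7,8,10,11,16]

Scan for sites:
  HnxIX GAGTCAT/6: at [2, 9, 44, 54] ⇒ [8, 15, 50, 60]
  QalV (ATGACCGC, off=5): no sites
  ZebIV GAGTCTG/0: at [27] ⇒ [27]
  TgoV GGAAGCA/7: at [19, 36] ⇒ [26, 43]

Pooled cuts: [8, 15, 26, 27, 43, 50, 60]

Fragment lengths:
  [0,8): 8 bp
  [8,15): 7 bp
  [15,26): 11 bp
  [26,27): 1 bp
  [27,43): 16 bp
  [43,50): 7 bp
  [50,60): 10 bp
  [60,67): 7 bp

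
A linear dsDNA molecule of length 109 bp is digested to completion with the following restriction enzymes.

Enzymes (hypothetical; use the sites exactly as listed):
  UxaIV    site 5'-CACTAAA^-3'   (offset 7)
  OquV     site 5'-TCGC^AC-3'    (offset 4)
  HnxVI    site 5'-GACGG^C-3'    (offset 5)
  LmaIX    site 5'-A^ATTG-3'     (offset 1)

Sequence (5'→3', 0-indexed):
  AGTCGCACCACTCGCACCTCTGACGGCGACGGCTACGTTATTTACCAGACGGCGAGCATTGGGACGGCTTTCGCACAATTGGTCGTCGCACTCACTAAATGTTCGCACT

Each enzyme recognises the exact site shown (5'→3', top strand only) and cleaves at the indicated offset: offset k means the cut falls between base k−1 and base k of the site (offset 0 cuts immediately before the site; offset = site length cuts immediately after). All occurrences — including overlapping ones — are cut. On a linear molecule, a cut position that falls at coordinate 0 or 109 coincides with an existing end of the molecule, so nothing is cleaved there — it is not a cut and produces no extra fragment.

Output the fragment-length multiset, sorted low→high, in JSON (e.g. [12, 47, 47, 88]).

[3,3,6,6,7,7,9,10,11,12,15,20]

Site scan:
  UxaIV (CACTAAA, off=7): starts [92] → cuts [99]
  OquV (TCGCAC, off=4): starts [2, 11, 70, 85, 102] → cuts [6, 15, 74, 89, 106]
  HnxVI (GACGGC, off=5): starts [21, 27, 47, 62] → cuts [26, 32, 52, 67]
  LmaIX (AATTG, off=1): starts [76] → cuts [77]

All cut coordinates (distinct, sorted): [6, 15, 26, 32, 52, 67, 74, 77, 89, 99, 106]

Fragment lengths:
  [0,6): 6 bp
  [6,15): 9 bp
  [15,26): 11 bp
  [26,32): 6 bp
  [32,52): 20 bp
  [52,67): 15 bp
  [67,74): 7 bp
  [74,77): 3 bp
  [77,89): 12 bp
  [89,99): 10 bp
  [99,106): 7 bp
  [106,109): 3 bp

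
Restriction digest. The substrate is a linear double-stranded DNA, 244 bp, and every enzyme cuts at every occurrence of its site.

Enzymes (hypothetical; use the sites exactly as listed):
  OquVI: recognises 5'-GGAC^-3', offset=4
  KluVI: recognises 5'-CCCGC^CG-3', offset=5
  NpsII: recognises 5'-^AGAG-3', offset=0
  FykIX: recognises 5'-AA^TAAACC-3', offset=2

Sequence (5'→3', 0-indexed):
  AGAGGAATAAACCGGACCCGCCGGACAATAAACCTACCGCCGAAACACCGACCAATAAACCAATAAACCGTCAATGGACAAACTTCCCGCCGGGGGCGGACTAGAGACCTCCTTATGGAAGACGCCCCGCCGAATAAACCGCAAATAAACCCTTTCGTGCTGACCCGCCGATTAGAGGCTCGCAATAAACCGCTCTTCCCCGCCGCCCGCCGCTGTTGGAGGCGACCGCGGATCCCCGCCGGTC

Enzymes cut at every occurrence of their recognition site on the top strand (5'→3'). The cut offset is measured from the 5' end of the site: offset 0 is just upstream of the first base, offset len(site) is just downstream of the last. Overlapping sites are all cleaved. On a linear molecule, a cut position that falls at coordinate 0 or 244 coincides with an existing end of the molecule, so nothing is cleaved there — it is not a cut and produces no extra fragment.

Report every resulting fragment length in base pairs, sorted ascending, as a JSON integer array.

[1,2,4,4,5,5,5,7,7,8,10,11,11,11,12,16,18,23,27,28,29]

Site scan:
  OquVI GGAC/4: at [13, 22, 75, 97] ⇒ [17, 26, 79, 101]
  KluVI CCCGCCG/5: at [16, 85, 125, 163, 198, 205, 234] ⇒ [21, 90, 130, 168, 203, 210, 239]
  NpsII AGAG/0: at [0, 102, 173] ⇒ [102, 173] (position 0 is a terminus of the linear molecule — no cut)
  FykIX AATAAACC/2: at [5, 26, 53, 61, 132, 143, 183] ⇒ [7, 28, 55, 63, 134, 145, 185]

Pooled cuts: [7, 17, 21, 26, 28, 55, 63, 79, 90, 101, 102, 130, 134, 145, 168, 173, 185, 203, 210, 239]

Fragments:
  [0,7): 7 bp
  [7,17): 10 bp
  [17,21): 4 bp
  [21,26): 5 bp
  [26,28): 2 bp
  [28,55): 27 bp
  [55,63): 8 bp
  [63,79): 16 bp
  [79,90): 11 bp
  [90,101): 11 bp
  [101,102): 1 bp
  [102,130): 28 bp
  [130,134): 4 bp
  [134,145): 11 bp
  [145,168): 23 bp
  [168,173): 5 bp
  [173,185): 12 bp
  [185,203): 18 bp
  [203,210): 7 bp
  [210,239): 29 bp
  [239,244): 5 bp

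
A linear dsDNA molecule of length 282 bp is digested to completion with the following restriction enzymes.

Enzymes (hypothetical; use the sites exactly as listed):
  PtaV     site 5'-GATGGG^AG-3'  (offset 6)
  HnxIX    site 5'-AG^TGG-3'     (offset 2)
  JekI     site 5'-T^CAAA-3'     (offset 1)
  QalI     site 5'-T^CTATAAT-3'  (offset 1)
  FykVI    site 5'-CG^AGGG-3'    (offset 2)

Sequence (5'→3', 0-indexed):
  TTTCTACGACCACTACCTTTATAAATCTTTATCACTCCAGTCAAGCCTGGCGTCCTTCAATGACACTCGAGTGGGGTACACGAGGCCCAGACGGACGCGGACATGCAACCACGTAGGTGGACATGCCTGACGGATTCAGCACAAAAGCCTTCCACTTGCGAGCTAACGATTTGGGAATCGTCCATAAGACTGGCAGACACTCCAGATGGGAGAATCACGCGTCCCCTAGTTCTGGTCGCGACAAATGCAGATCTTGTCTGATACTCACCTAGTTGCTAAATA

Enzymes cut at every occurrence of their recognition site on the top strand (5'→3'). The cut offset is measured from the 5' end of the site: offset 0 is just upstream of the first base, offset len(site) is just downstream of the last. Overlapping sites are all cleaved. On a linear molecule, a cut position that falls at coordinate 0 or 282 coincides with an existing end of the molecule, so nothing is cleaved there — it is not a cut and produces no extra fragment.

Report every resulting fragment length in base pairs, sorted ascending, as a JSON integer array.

[71,72,139]

Scan for sites:
  PtaV GATGGGAG/6: at [204] ⇒ [210]
  HnxIX AGTGG/2: at [69] ⇒ [71]
  JekI (TCAAA, off=1): no sites
  QalI (TCTATAAT, off=1): no sites
  FykVI (CGAGGG, off=2): no sites

Pooled cuts: [71, 210]

Fragment lengths:
  [0,71): 71 bp
  [71,210): 139 bp
  [210,282): 72 bp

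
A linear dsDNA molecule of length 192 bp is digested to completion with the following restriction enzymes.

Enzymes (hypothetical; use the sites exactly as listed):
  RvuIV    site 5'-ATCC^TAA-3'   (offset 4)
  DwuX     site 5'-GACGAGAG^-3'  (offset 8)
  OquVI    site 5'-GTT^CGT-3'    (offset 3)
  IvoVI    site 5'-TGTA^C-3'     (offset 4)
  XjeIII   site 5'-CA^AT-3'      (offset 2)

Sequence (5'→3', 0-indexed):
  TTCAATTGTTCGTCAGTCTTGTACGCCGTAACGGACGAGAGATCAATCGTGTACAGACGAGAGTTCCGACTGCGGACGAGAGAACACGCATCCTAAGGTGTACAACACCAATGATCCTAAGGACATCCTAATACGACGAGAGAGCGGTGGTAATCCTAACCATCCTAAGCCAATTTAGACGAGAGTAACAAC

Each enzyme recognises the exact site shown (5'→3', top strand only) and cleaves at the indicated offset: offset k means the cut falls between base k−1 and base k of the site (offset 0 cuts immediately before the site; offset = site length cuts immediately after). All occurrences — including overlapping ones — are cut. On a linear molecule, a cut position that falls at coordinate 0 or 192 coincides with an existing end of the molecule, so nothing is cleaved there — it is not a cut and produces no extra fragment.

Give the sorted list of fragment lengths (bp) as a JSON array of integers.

Site scan:
  RvuIV (ATCCTAA, off=4): starts [89, 113, 124, 152, 161] → cuts [93, 117, 128, 156, 165]
  DwuX (GACGAGAG, off=8): starts [33, 55, 74, 134, 177] → cuts [41, 63, 82, 142, 185]
  OquVI (GTTCGT, off=3): starts [7] → cuts [10]
  IvoVI (TGTAC, off=4): starts [19, 49, 98] → cuts [23, 53, 102]
  XjeIII (CAAT, off=2): starts [2, 43, 108, 170] → cuts [4, 45, 110, 172]

All cut coordinates (distinct, sorted): [4, 10, 23, 41, 45, 53, 63, 82, 93, 102, 110, 117, 128, 142, 156, 165, 172, 185]

Fragment lengths:
  [0,4): 4 bp
  [4,10): 6 bp
  [10,23): 13 bp
  [23,41): 18 bp
  [41,45): 4 bp
  [45,53): 8 bp
  [53,63): 10 bp
  [63,82): 19 bp
  [82,93): 11 bp
  [93,102): 9 bp
  [102,110): 8 bp
  [110,117): 7 bp
  [117,128): 11 bp
  [128,142): 14 bp
  [142,156): 14 bp
  [156,165): 9 bp
  [165,172): 7 bp
  [172,185): 13 bp
  [185,192): 7 bp

[4,4,6,7,7,7,8,8,9,9,10,11,11,13,13,14,14,18,19]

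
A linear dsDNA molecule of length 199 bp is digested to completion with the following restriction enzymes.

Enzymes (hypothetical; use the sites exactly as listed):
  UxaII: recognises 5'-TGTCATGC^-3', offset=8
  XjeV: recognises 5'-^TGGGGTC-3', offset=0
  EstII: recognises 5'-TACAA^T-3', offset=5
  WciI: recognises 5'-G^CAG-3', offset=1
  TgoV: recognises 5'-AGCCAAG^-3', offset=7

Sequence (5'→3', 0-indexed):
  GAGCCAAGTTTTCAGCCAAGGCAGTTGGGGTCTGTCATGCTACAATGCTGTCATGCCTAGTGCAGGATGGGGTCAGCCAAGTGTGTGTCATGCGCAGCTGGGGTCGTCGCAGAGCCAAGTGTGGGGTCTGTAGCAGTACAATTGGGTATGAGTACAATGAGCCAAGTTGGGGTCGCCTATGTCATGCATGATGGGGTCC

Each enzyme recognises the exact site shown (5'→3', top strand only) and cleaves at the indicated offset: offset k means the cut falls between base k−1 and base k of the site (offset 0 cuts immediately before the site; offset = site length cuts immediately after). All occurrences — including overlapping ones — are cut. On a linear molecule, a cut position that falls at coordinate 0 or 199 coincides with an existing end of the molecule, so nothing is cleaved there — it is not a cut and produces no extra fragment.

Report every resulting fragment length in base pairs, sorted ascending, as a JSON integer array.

Site scan:
  UxaII (TGTCATGC, off=8): starts [32, 48, 85, 179] → cuts [40, 56, 93, 187]
  XjeV (TGGGGTC, off=0): starts [25, 67, 98, 121, 167, 191] → cuts [25, 67, 98, 121, 167, 191]
  EstII (TACAAT, off=5): starts [40, 136, 152] → cuts [45, 141, 157]
  WciI (GCAG, off=1): starts [20, 61, 93, 108, 132] → cuts [21, 62, 94, 109, 133]
  TgoV (AGCCAAG, off=7): starts [1, 13, 74, 112, 159] → cuts [8, 20, 81, 119, 166]

All cut coordinates (distinct, sorted): [8, 20, 21, 25, 40, 45, 56, 62, 67, 81, 93, 94, 98, 109, 119, 121, 133, 141, 157, 166, 167, 187, 191]

Fragment lengths:
  [0,8): 8 bp
  [8,20): 12 bp
  [20,21): 1 bp
  [21,25): 4 bp
  [25,40): 15 bp
  [40,45): 5 bp
  [45,56): 11 bp
  [56,62): 6 bp
  [62,67): 5 bp
  [67,81): 14 bp
  [81,93): 12 bp
  [93,94): 1 bp
  [94,98): 4 bp
  [98,109): 11 bp
  [109,119): 10 bp
  [119,121): 2 bp
  [121,133): 12 bp
  [133,141): 8 bp
  [141,157): 16 bp
  [157,166): 9 bp
  [166,167): 1 bp
  [167,187): 20 bp
  [187,191): 4 bp
  [191,199): 8 bp

[1,1,1,2,4,4,4,5,5,6,8,8,8,9,10,11,11,12,12,12,14,15,16,20]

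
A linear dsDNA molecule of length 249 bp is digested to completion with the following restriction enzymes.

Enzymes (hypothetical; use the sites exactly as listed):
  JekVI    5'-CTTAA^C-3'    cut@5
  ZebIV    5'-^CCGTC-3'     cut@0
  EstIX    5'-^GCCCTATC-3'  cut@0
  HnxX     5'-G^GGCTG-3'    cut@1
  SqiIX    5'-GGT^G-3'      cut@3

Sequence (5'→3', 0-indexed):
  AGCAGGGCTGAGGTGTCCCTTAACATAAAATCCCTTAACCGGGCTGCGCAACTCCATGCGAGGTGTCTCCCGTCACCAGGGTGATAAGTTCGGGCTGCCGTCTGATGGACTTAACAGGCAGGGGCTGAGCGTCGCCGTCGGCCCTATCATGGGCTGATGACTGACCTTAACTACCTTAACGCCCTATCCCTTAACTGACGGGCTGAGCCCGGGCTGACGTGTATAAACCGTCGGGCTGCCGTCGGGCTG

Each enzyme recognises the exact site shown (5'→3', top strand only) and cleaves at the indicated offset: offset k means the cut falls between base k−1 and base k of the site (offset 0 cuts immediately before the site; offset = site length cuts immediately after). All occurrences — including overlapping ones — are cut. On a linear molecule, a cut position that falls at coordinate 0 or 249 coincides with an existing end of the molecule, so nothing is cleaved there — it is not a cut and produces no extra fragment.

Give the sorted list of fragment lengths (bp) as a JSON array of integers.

[1,3,5,5,5,5,5,6,6,6,6,8,9,9,9,10,11,11,12,13,14,15,16,17,19,23]

Per-enzyme occurrences:
  JekVI CTTAAC/5: at [18, 33, 109, 165, 174, 189] ⇒ [23, 38, 114, 170, 179, 194]
  ZebIV CCGTC/0: at [69, 97, 134, 227, 238] ⇒ [69, 97, 134, 227, 238]
  EstIX GCCCTATC/0: at [140, 180] ⇒ [140, 180]
  HnxX GGGCTG/1: at [4, 40, 91, 121, 150, 199, 210, 232, 243] ⇒ [5, 41, 92, 122, 151, 200, 211, 233, 244]
  SqiIX GGTG/3: at [11, 61, 79] ⇒ [14, 64, 82]

Pooled cuts: [5, 14, 23, 38, 41, 64, 69, 82, 92, 97, 114, 122, 134, 140, 151, 170, 179, 180, 194, 200, 211, 227, 233, 238, 244]

Fragment lengths:
  [0,5): 5 bp
  [5,14): 9 bp
  [14,23): 9 bp
  [23,38): 15 bp
  [38,41): 3 bp
  [41,64): 23 bp
  [64,69): 5 bp
  [69,82): 13 bp
  [82,92): 10 bp
  [92,97): 5 bp
  [97,114): 17 bp
  [114,122): 8 bp
  [122,134): 12 bp
  [134,140): 6 bp
  [140,151): 11 bp
  [151,170): 19 bp
  [170,179): 9 bp
  [179,180): 1 bp
  [180,194): 14 bp
  [194,200): 6 bp
  [200,211): 11 bp
  [211,227): 16 bp
  [227,233): 6 bp
  [233,238): 5 bp
  [238,244): 6 bp
  [244,249): 5 bp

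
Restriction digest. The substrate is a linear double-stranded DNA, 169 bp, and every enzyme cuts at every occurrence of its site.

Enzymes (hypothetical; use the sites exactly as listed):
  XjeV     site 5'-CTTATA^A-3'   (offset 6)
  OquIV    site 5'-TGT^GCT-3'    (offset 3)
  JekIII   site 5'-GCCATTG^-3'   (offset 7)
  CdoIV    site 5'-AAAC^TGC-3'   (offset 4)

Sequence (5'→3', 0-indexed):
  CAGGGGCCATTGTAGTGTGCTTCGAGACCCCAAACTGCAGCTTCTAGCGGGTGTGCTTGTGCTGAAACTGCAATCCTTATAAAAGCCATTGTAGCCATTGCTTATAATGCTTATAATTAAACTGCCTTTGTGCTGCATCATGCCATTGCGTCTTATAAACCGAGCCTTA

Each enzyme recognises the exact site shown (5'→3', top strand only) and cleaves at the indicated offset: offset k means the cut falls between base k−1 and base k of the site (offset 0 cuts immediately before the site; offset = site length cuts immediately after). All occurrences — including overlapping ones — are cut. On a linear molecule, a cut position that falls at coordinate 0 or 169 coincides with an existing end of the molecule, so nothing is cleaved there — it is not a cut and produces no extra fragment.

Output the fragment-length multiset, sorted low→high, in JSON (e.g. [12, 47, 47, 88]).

[6,6,6,7,8,9,9,9,9,10,12,12,13,17,17,19]

Per-enzyme occurrences:
  XjeV (CTTATAA, off=6): starts [75, 100, 109, 151] → cuts [81, 106, 115, 157]
  OquIV (TGTGCT, off=3): starts [15, 51, 57, 128] → cuts [18, 54, 60, 131]
  JekIII (GCCATTG, off=7): starts [5, 84, 93, 141] → cuts [12, 91, 100, 148]
  CdoIV (AAACTGC, off=4): starts [31, 64, 118] → cuts [35, 68, 122]

All cut coordinates (distinct, sorted): [12, 18, 35, 54, 60, 68, 81, 91, 100, 106, 115, 122, 131, 148, 157]

Fragments:
  [0,12): 12 bp
  [12,18): 6 bp
  [18,35): 17 bp
  [35,54): 19 bp
  [54,60): 6 bp
  [60,68): 8 bp
  [68,81): 13 bp
  [81,91): 10 bp
  [91,100): 9 bp
  [100,106): 6 bp
  [106,115): 9 bp
  [115,122): 7 bp
  [122,131): 9 bp
  [131,148): 17 bp
  [148,157): 9 bp
  [157,169): 12 bp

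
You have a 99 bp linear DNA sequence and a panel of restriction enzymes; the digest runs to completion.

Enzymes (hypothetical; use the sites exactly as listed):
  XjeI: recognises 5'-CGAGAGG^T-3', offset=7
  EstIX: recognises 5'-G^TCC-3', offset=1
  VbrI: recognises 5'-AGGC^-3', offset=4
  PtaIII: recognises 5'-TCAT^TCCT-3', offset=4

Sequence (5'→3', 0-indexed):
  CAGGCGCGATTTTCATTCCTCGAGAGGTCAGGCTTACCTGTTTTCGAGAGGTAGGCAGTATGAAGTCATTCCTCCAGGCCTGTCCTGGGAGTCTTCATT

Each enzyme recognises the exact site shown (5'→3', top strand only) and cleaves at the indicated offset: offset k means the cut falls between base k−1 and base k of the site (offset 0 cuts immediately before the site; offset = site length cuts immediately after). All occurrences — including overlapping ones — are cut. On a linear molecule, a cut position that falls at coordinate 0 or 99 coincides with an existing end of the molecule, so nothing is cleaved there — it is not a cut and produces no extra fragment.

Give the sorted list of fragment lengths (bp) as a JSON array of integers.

[3,5,5,6,10,11,11,13,17,18]

Scan for sites:
  XjeI (CGAGAGGT, off=7): starts [20, 44] → cuts [27, 51]
  EstIX (GTCC, off=1): starts [81] → cuts [82]
  VbrI (AGGC, off=4): starts [1, 29, 52, 75] → cuts [5, 33, 56, 79]
  PtaIII (TCATTCCT, off=4): starts [12, 65] → cuts [16, 69]

Pooled cuts: [5, 16, 27, 33, 51, 56, 69, 79, 82]

Fragment lengths:
  [0,5): 5 bp
  [5,16): 11 bp
  [16,27): 11 bp
  [27,33): 6 bp
  [33,51): 18 bp
  [51,56): 5 bp
  [56,69): 13 bp
  [69,79): 10 bp
  [79,82): 3 bp
  [82,99): 17 bp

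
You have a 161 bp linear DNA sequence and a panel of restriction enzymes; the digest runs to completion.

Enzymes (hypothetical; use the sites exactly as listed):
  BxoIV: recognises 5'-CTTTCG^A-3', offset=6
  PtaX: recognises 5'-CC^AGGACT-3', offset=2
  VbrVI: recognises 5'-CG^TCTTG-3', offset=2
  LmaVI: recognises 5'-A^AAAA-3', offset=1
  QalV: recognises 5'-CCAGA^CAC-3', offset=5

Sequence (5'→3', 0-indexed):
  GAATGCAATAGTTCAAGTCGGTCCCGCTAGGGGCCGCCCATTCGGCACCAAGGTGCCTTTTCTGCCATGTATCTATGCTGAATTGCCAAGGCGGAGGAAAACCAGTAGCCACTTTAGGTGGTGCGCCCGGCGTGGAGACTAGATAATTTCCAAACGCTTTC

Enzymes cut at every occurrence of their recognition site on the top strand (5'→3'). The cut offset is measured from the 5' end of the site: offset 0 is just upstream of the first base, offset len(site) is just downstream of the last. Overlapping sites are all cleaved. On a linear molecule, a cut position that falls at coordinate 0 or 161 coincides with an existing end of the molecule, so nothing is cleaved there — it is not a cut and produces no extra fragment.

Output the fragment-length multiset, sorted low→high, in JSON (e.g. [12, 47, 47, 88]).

[161]

Site scan:
  BxoIV (CTTTCGA, off=6): no sites
  PtaX (CCAGGACT, off=2): no sites
  VbrVI (CGTCTTG, off=2): no sites
  LmaVI (AAAAA, off=1): no sites
  QalV (CCAGACAC, off=5): no sites

All cut coordinates (distinct, sorted): ∅

Fragment lengths:
  no cuts → one linear fragment of 161 bp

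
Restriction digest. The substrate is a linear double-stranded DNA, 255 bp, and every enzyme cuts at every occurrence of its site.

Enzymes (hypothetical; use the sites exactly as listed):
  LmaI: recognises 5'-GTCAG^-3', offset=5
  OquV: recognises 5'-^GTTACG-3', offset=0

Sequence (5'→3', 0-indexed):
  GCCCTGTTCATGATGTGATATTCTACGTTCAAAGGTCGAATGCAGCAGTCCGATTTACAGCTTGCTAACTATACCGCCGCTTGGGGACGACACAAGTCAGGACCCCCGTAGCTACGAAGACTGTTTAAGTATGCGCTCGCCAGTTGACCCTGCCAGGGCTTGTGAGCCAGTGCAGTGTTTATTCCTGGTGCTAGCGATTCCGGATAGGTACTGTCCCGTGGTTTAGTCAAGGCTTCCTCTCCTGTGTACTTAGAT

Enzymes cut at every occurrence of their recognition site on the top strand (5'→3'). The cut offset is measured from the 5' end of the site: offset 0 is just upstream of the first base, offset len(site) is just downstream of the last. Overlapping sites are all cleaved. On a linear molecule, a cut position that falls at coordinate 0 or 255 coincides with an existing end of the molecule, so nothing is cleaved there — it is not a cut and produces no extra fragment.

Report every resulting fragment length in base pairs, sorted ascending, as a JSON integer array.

[100,155]

Scan for sites:
  LmaI (GTCAG, off=5): starts [95] → cuts [100]
  OquV (GTTACG, off=0): no sites

Pooled cuts: [100]

Fragments:
  [0,100): 100 bp
  [100,255): 155 bp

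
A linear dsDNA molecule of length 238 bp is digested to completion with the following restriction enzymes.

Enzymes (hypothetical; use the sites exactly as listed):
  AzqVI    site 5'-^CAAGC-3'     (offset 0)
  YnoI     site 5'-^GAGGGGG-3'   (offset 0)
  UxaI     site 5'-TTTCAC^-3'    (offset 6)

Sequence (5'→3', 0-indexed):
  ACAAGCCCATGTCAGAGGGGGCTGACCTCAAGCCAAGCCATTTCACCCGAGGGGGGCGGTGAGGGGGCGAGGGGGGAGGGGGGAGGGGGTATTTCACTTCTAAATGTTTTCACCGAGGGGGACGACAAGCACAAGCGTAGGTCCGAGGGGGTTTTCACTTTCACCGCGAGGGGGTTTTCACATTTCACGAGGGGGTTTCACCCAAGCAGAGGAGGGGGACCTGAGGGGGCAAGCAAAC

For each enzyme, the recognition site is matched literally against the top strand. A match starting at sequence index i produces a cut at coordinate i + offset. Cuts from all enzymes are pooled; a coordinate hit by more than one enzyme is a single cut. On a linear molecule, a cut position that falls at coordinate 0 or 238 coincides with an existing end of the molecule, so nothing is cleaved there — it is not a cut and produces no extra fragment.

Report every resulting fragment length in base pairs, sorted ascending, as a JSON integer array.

Site scan:
  AzqVI (CAAGC, off=0): starts [1, 28, 33, 125, 131, 202, 229] → cuts [1, 28, 33, 125, 131, 202, 229]
  YnoI (GAGGGGG, off=0): starts [14, 48, 60, 68, 75, 82, 114, 144, 167, 188, 211, 222] → cuts [14, 48, 60, 68, 75, 82, 114, 144, 167, 188, 211, 222]
  UxaI (TTTCAC, off=6): starts [40, 91, 107, 152, 158, 175, 182, 195] → cuts [46, 97, 113, 158, 164, 181, 188, 201]

All cut coordinates (distinct, sorted): [1, 14, 28, 33, 46, 48, 60, 68, 75, 82, 97, 113, 114, 125, 131, 144, 158, 164, 167, 181, 188, 201, 202, 211, 222, 229]

Fragments:
  [0,1): 1 bp
  [1,14): 13 bp
  [14,28): 14 bp
  [28,33): 5 bp
  [33,46): 13 bp
  [46,48): 2 bp
  [48,60): 12 bp
  [60,68): 8 bp
  [68,75): 7 bp
  [75,82): 7 bp
  [82,97): 15 bp
  [97,113): 16 bp
  [113,114): 1 bp
  [114,125): 11 bp
  [125,131): 6 bp
  [131,144): 13 bp
  [144,158): 14 bp
  [158,164): 6 bp
  [164,167): 3 bp
  [167,181): 14 bp
  [181,188): 7 bp
  [188,201): 13 bp
  [201,202): 1 bp
  [202,211): 9 bp
  [211,222): 11 bp
  [222,229): 7 bp
  [229,238): 9 bp

[1,1,1,2,3,5,6,6,7,7,7,7,8,9,9,11,11,12,13,13,13,13,14,14,14,15,16]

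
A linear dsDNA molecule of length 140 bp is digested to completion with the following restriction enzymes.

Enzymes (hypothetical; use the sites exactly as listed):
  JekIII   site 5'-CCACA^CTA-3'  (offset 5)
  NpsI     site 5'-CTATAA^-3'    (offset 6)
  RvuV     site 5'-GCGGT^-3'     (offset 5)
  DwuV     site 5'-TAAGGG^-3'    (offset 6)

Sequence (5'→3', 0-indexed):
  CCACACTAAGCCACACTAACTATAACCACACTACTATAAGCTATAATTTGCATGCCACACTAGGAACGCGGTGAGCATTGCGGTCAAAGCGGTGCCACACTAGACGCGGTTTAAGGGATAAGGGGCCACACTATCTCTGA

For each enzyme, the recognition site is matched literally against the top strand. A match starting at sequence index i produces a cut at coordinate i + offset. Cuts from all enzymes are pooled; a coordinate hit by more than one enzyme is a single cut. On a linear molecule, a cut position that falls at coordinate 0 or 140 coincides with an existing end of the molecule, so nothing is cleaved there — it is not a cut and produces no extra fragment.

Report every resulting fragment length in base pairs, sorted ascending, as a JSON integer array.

Site scan:
  JekIII CCACACTA/5: at [0, 10, 25, 54, 94, 125] ⇒ [5, 15, 30, 59, 99, 130]
  NpsI CTATAA/6: at [19, 33, 40] ⇒ [25, 39, 46]
  RvuV GCGGT/5: at [67, 79, 88, 105] ⇒ [72, 84, 93, 110]
  DwuV TAAGGG/6: at [111, 118] ⇒ [117, 124]

All cut coordinates (distinct, sorted): [5, 15, 25, 30, 39, 46, 59, 72, 84, 93, 99, 110, 117, 124, 130]

Fragment lengths:
  [0,5): 5 bp
  [5,15): 10 bp
  [15,25): 10 bp
  [25,30): 5 bp
  [30,39): 9 bp
  [39,46): 7 bp
  [46,59): 13 bp
  [59,72): 13 bp
  [72,84): 12 bp
  [84,93): 9 bp
  [93,99): 6 bp
  [99,110): 11 bp
  [110,117): 7 bp
  [117,124): 7 bp
  [124,130): 6 bp
  [130,140): 10 bp

[5,5,6,6,7,7,7,9,9,10,10,10,11,12,13,13]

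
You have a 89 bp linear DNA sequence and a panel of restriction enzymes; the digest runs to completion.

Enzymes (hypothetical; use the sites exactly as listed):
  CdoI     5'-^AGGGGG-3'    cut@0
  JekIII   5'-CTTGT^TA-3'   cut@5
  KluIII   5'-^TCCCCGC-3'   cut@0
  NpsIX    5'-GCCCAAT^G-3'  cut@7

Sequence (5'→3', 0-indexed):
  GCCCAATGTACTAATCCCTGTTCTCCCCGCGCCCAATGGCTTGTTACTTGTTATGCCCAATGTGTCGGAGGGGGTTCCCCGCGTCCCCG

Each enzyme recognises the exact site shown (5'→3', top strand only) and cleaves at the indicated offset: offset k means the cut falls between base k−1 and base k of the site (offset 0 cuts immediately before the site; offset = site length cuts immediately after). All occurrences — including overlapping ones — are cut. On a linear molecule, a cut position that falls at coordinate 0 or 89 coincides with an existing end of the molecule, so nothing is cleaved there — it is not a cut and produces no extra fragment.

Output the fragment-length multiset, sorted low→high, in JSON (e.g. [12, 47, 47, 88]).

[7,7,7,7,7,10,14,14,16]

Site scan:
  CdoI AGGGGG/0: at [68] ⇒ [68]
  JekIII CTTGTTA/5: at [39, 46] ⇒ [44, 51]
  KluIII TCCCCGC/0: at [23, 75] ⇒ [23, 75]
  NpsIX GCCCAATG/7: at [0, 30, 54] ⇒ [7, 37, 61]

All cut coordinates (distinct, sorted): [7, 23, 37, 44, 51, 61, 68, 75]

Fragment lengths:
  [0,7): 7 bp
  [7,23): 16 bp
  [23,37): 14 bp
  [37,44): 7 bp
  [44,51): 7 bp
  [51,61): 10 bp
  [61,68): 7 bp
  [68,75): 7 bp
  [75,89): 14 bp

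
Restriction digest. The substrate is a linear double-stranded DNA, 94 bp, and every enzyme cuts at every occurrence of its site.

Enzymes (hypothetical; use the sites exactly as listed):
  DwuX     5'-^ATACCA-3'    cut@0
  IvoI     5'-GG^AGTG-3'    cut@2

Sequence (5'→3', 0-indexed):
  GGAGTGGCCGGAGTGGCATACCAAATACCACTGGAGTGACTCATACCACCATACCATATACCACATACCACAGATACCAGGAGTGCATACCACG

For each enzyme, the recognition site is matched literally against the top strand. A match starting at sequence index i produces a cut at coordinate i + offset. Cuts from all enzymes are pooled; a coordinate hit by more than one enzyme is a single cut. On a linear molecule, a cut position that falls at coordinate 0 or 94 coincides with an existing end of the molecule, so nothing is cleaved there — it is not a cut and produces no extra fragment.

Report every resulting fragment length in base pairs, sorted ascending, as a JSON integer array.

[2,5,6,7,7,7,8,8,8,8,9,9,10]

Scan for sites:
  DwuX ATACCA/0: at [17, 24, 42, 50, 57, 64, 73, 86] ⇒ [17, 24, 42, 50, 57, 64, 73, 86]
  IvoI GGAGTG/2: at [0, 9, 32, 79] ⇒ [2, 11, 34, 81]

Pooled cuts: [2, 11, 17, 24, 34, 42, 50, 57, 64, 73, 81, 86]

Fragments:
  [0,2): 2 bp
  [2,11): 9 bp
  [11,17): 6 bp
  [17,24): 7 bp
  [24,34): 10 bp
  [34,42): 8 bp
  [42,50): 8 bp
  [50,57): 7 bp
  [57,64): 7 bp
  [64,73): 9 bp
  [73,81): 8 bp
  [81,86): 5 bp
  [86,94): 8 bp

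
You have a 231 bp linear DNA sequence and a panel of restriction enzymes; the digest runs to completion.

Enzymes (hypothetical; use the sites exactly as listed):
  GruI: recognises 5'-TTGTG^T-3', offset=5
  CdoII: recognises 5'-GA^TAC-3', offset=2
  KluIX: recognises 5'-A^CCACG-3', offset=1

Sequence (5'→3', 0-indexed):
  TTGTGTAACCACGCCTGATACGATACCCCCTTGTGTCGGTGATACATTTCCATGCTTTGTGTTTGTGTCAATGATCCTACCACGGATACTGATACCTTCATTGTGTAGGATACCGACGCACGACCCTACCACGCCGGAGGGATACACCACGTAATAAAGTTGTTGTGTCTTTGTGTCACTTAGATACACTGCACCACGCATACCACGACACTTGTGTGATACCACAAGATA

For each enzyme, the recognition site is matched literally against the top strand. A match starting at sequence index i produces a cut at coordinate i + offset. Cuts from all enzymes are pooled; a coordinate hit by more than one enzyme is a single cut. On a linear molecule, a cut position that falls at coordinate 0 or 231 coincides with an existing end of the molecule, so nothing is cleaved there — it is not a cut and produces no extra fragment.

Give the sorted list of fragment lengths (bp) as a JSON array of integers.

[3,3,4,5,5,5,6,6,7,7,8,9,9,9,10,12,12,12,13,14,14,18,19,21]

Site scan:
  GruI TTGTGT/5: at [0, 30, 56, 62, 100, 162, 170, 211] ⇒ [5, 35, 61, 67, 105, 167, 175, 216]
  CdoII GATAC/2: at [16, 21, 40, 84, 90, 108, 140, 182, 217] ⇒ [18, 23, 42, 86, 92, 110, 142, 184, 219]
  KluIX ACCACG/1: at [7, 78, 127, 145, 192, 201] ⇒ [8, 79, 128, 146, 193, 202]

Pooled cuts: [5, 8, 18, 23, 35, 42, 61, 67, 79, 86, 92, 105, 110, 128, 142, 146, 167, 175, 184, 193, 202, 216, 219]

Fragments:
  [0,5): 5 bp
  [5,8): 3 bp
  [8,18): 10 bp
  [18,23): 5 bp
  [23,35): 12 bp
  [35,42): 7 bp
  [42,61): 19 bp
  [61,67): 6 bp
  [67,79): 12 bp
  [79,86): 7 bp
  [86,92): 6 bp
  [92,105): 13 bp
  [105,110): 5 bp
  [110,128): 18 bp
  [128,142): 14 bp
  [142,146): 4 bp
  [146,167): 21 bp
  [167,175): 8 bp
  [175,184): 9 bp
  [184,193): 9 bp
  [193,202): 9 bp
  [202,216): 14 bp
  [216,219): 3 bp
  [219,231): 12 bp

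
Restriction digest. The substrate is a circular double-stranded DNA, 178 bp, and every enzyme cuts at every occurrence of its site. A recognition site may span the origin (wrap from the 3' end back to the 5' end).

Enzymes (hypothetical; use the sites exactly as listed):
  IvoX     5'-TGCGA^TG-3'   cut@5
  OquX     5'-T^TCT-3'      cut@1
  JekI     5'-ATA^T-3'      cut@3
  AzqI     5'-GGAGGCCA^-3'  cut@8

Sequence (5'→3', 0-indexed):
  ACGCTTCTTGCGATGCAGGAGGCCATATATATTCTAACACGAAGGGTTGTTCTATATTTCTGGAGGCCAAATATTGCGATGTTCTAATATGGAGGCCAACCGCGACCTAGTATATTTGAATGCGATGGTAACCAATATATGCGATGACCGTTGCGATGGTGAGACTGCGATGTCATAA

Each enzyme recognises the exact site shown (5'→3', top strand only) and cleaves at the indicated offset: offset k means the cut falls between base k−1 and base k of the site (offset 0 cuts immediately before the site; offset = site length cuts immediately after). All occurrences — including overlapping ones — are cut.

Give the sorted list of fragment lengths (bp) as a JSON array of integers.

Scan for sites:
  IvoX (TGCGATG, off=5): starts [8, 74, 120, 139, 151, 165] → cuts [13, 79, 125, 144, 156, 170]
  OquX (TTCT, off=1): starts [4, 31, 49, 57, 81] → cuts [5, 32, 50, 58, 82]
  JekI (ATAT, off=3): starts [24, 26, 28, 53, 70, 86, 111, 134, 136] → cuts [27, 29, 31, 56, 73, 89, 114, 137, 139]
  AzqI (GGAGGCCA, off=8): starts [17, 61, 90] → cuts [25, 69, 98]

All cut coordinates (distinct, sorted): [5, 13, 25, 27, 29, 31, 32, 50, 56, 58, 69, 73, 79, 82, 89, 98, 114, 125, 137, 139, 144, 156, 170]

Fragments:
  5→13: 8 bp
  13→25: 12 bp
  25→27: 2 bp
  27→29: 2 bp
  29→31: 2 bp
  31→32: 1 bp
  32→50: 18 bp
  50→56: 6 bp
  56→58: 2 bp
  58→69: 11 bp
  69→73: 4 bp
  73→79: 6 bp
  79→82: 3 bp
  82→89: 7 bp
  89→98: 9 bp
  98→114: 16 bp
  114→125: 11 bp
  125→137: 12 bp
  137→139: 2 bp
  139→144: 5 bp
  144→156: 12 bp
  156→170: 14 bp
  170→5 (wrap): 178-170+5 = 13 bp

[1,2,2,2,2,2,3,4,5,6,6,7,8,9,11,11,12,12,12,13,14,16,18]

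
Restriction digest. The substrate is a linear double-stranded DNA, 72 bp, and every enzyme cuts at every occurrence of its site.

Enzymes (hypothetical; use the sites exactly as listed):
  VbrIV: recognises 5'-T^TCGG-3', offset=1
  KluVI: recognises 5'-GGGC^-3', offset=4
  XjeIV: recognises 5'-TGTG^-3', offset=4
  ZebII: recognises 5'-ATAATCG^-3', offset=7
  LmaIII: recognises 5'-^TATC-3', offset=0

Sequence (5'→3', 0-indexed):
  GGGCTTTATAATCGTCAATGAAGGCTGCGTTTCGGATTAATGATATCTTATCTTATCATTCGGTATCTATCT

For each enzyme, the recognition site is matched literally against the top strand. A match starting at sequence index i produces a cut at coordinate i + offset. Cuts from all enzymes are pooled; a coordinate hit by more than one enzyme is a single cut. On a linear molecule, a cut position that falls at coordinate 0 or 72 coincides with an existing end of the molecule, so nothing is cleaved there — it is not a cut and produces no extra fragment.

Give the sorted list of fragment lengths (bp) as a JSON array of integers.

[4,4,4,5,5,5,6,10,12,17]

Per-enzyme occurrences:
  VbrIV (TTCGG, off=1): starts [30, 58] → cuts [31, 59]
  KluVI (GGGC, off=4): starts [0] → cuts [4]
  XjeIV (TGTG, off=4): no sites
  ZebII (ATAATCG, off=7): starts [7] → cuts [14]
  LmaIII (TATC, off=0): starts [43, 48, 53, 63, 67] → cuts [43, 48, 53, 63, 67]

All cut coordinates (distinct, sorted): [4, 14, 31, 43, 48, 53, 59, 63, 67]

Fragments:
  [0,4): 4 bp
  [4,14): 10 bp
  [14,31): 17 bp
  [31,43): 12 bp
  [43,48): 5 bp
  [48,53): 5 bp
  [53,59): 6 bp
  [59,63): 4 bp
  [63,67): 4 bp
  [67,72): 5 bp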